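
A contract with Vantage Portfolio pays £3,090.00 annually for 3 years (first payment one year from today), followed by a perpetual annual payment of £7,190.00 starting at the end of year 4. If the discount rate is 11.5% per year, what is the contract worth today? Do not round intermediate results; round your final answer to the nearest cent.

£52589.00

PV of 3-year annuity: £3,090.00 × [1 − (1+0.115)^−3] / 0.115 = 7485.89390
Perpetuity value at year 3: £7,190.00 / 0.115 = 62521.73913
PV of perpetuity: 62521.73913 / (1+0.115)^3 = 45103.10574
Total PV = 7485.89390 + 45103.10574 = 52588.99965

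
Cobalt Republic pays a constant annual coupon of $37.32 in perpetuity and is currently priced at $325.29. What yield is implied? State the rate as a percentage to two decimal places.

11.47%

P = C/r ⇒ r = C/P = $37.32/$325.29 = 0.114728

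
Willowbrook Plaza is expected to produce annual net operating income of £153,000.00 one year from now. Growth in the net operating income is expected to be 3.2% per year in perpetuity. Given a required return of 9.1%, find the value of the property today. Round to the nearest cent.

£2593220.34

Growing perpetuity: P = D₁ / (r − g) = £153,000.0000 / (0.091 − 0.032) = £2,593,220.34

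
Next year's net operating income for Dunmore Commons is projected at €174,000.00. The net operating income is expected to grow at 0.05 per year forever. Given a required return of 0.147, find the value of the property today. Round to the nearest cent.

€1793814.43

Growing perpetuity: P = D₁ / (r − g) = €174,000.0000 / (0.147 − 0.05) = €1,793,814.43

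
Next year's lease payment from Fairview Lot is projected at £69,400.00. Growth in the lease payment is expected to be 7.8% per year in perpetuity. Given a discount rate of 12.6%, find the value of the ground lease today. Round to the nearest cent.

£1445833.33

Growing perpetuity: P = D₁ / (r − g) = £69,400.0000 / (0.126 − 0.078) = £1,445,833.33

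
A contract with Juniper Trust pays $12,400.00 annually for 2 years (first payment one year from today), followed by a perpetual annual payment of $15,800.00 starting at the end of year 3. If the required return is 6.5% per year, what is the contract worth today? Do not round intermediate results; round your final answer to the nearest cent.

PV of 2-year annuity: $12,400.00 × [1 − (1+0.065)^−2] / 0.065 = 22575.76759
Perpetuity value at year 2: $15,800.00 / 0.065 = 243076.92308
PV of perpetuity: 243076.92308 / (1+0.065)^2 = 214311.02566
Total PV = 22575.76759 + 214311.02566 = 236886.79325

$236886.79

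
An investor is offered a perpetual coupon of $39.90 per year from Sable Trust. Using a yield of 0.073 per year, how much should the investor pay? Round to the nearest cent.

Level perpetuity: PV = C / r = $39.90 / 0.073 = $546.58

$546.58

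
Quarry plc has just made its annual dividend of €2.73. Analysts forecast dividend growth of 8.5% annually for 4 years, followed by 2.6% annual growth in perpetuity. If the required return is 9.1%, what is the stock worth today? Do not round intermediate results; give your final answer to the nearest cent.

€52.92

D_1 = 2.96205
D_2 = 3.21382
D_3 = 3.48700
D_4 = 3.78339
Terminal value at year 4: TV = D_4×(1+g_2)/(r−g_2) = 3.88176/0.065 = 59.71942
P_0 = D_1/(1+r)^1 + D_2/(1+r)^2 + D_3/(1+r)^3 + D_4/(1+r)^4 + TV/(1+r)^4
    = 2.71499 + 2.70006 + 2.68521 + 2.67044 + 42.15185 = 52.92253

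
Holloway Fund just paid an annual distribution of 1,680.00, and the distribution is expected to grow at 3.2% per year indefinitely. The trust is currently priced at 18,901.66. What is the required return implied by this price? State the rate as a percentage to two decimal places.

12.37%

D₁ = 1,680.00 × 1.032 = 1,733.7600
P = D₁/(r − g) ⇒ r = D₁/P + g = 1,733.7600/18,901.66 + 0.032 = 0.091725 + 0.032 = 0.123725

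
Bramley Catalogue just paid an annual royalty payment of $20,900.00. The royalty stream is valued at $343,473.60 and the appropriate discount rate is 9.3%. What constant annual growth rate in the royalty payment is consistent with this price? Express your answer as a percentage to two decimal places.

P = D₀(1+g)/(r−g) ⇒ P(r−g) = D₀(1+g) ⇒ g(P+D₀) = P·r − D₀
g = (P·r − D₀)/(P + D₀) = ($343,473.60×0.093 − $20,900.00) / ($343,473.60 + $20,900.00) = 0.030307

3.03%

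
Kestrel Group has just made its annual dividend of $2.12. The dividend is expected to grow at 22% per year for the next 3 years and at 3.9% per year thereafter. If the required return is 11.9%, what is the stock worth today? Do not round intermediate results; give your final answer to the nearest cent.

$43.26

D_1 = 2.58640
D_2 = 3.15541
D_3 = 3.84960
Terminal value at year 3: TV = D_3×(1+g_2)/(r−g_2) = 3.99973/0.08 = 49.99665
P_0 = D_1/(1+r)^1 + D_2/(1+r)^2 + D_3/(1+r)^3 + TV/(1+r)^3
    = 2.31135 + 2.51997 + 2.74742 + 35.68212 = 43.26086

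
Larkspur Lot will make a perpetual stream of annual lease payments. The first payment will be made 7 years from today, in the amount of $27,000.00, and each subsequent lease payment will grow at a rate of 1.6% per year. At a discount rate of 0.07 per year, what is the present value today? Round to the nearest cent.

$333171.11

Value at end of year 6: C₁ / (r − g) = $27,000.00 / (0.07 − 0.016) = $500,000.0000
Discount to today: PV = $500,000.0000 / (1 + 0.07)^6 = $500,000.0000 / 1.500730 = $333,171.11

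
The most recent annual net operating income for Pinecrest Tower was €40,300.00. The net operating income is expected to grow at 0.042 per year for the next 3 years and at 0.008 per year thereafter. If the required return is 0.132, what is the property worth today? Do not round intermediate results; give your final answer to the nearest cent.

€358184.25

D_1 = 41992.60000
D_2 = 43756.28920
D_3 = 45594.05335
Terminal value at year 3: TV = D_3×(1+g_2)/(r−g_2) = 45958.80577/0.124 = 370635.53043
P_0 = D_1/(1+r)^1 + D_2/(1+r)^2 + D_3/(1+r)^3 + TV/(1+r)^3
    = 37095.93640 + 34146.61283 + 31431.77612 + 255509.92202 = 358184.24737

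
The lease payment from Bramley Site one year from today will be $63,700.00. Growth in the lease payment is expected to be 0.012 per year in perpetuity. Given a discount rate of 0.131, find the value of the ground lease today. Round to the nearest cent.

$535294.12

Growing perpetuity: P = D₁ / (r − g) = $63,700.0000 / (0.131 − 0.012) = $535,294.12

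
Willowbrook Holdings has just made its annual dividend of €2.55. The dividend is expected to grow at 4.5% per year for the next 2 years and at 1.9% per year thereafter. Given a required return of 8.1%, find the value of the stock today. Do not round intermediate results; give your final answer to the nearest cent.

D_1 = 2.66475
D_2 = 2.78466
Terminal value at year 2: TV = D_2×(1+g_2)/(r−g_2) = 2.83757/0.062 = 45.76730
P_0 = D_1/(1+r)^1 + D_2/(1+r)^2 + TV/(1+r)^2
    = 2.46508 + 2.38299 + 39.16552 = 44.01358

€44.01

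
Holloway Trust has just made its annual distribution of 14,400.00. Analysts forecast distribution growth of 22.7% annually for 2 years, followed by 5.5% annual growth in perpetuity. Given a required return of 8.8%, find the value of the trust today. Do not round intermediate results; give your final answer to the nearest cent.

D_1 = 17668.80000
D_2 = 21679.61760
Terminal value at year 2: TV = D_2×(1+g_2)/(r−g_2) = 22871.99657/0.033 = 693090.80509
P_0 = D_1/(1+r)^1 + D_2/(1+r)^2 + TV/(1+r)^2
    = 16239.70588 + 18314.44772 + 585507.34373 = 620061.49733

620061.50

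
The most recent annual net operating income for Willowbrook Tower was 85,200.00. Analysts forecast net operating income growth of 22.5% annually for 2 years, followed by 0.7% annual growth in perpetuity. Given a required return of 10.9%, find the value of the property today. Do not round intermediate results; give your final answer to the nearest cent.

1224376.23

D_1 = 104370.00000
D_2 = 127853.25000
Terminal value at year 2: TV = D_2×(1+g_2)/(r−g_2) = 128748.22275/0.102 = 1262237.47794
P_0 = D_1/(1+r)^1 + D_2/(1+r)^2 + TV/(1+r)^2
    = 94111.81244 + 103955.78922 + 1026308.62493 = 1224376.22660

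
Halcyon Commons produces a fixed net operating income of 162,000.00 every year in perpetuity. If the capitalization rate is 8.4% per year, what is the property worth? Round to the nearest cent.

1928571.43

Level perpetuity: PV = C / r = 162,000.00 / 0.084 = 1,928,571.43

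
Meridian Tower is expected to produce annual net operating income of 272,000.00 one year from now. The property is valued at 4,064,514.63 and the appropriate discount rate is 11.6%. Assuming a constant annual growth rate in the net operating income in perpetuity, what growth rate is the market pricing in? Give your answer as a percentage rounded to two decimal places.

4.91%

P = D₁/(r−g) ⇒ g = r − D₁/P = 0.116 − 272,000.00/4,064,514.63 = 0.049079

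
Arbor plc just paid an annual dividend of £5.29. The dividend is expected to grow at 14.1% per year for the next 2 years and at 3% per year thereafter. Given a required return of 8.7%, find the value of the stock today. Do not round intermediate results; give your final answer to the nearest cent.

D_1 = 6.03589
D_2 = 6.88695
Terminal value at year 2: TV = D_2×(1+g_2)/(r−g_2) = 7.09356/0.057 = 124.44840
P_0 = D_1/(1+r)^1 + D_2/(1+r)^2 + TV/(1+r)^2
    = 5.55280 + 5.82865 + 105.32470 = 116.70615

£116.71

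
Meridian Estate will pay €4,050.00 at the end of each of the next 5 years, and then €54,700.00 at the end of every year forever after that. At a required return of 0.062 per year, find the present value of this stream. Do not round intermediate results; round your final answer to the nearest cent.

PV of 5-year annuity: €4,050.00 × [1 − (1+0.062)^−5] / 0.062 = 16967.65164
Perpetuity value at year 5: €54,700.00 / 0.062 = 882258.06452
PV of perpetuity: 882258.06452 / (1+0.062)^5 = 653090.02878
Total PV = 16967.65164 + 653090.02878 = 670057.68042

€670057.68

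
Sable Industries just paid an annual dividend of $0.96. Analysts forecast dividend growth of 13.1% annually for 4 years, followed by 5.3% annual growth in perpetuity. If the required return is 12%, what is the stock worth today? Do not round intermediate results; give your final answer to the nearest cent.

$19.62

D_1 = 1.08576
D_2 = 1.22799
D_3 = 1.38886
D_4 = 1.57080
Terminal value at year 4: TV = D_4×(1+g_2)/(r−g_2) = 1.65406/0.067 = 24.68739
P_0 = D_1/(1+r)^1 + D_2/(1+r)^2 + D_3/(1+r)^3 + D_4/(1+r)^4 + TV/(1+r)^4
    = 0.96943 + 0.97895 + 0.98856 + 0.99827 + 15.68928 = 19.62450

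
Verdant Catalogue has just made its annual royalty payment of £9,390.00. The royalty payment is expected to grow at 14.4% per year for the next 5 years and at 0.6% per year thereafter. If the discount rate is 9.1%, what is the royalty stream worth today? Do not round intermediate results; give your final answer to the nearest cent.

D_1 = 10742.16000
D_2 = 12289.03104
D_3 = 14058.65151
D_4 = 16083.09733
D_5 = 18399.06334
Terminal value at year 5: TV = D_5×(1+g_2)/(r−g_2) = 18509.45772/0.085 = 217758.32615
P_0 = D_1/(1+r)^1 + D_2/(1+r)^2 + D_3/(1+r)^3 + D_4/(1+r)^4 + D_5/(1+r)^5 + TV/(1+r)^5
    = 9846.15949 + 10324.47888 + 10826.03468 + 11351.95570 + 11903.42559 + 140880.54292 = 195132.59725

£195132.60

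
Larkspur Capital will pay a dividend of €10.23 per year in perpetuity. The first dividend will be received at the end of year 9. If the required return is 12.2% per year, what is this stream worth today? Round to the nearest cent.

€33.39

Value at end of year 8: C / r = €10.23 / 0.122 = €83.8525
Discount to today: PV = €83.8525 / (1 + 0.122)^8 = €83.8525 / 2.511556 = €33.39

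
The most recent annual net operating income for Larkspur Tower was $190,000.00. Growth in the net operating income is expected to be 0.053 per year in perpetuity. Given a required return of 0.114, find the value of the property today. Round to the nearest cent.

D₁ = D₀ × (1 + g) = $190,000.00 × 1.053 = $200,070.0000
Growing perpetuity: P = D₁ / (r − g) = $200,070.0000 / (0.114 − 0.053) = $3,279,836.07

$3279836.07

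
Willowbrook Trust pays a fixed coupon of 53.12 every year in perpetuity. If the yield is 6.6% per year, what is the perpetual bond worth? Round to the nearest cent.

804.85

Level perpetuity: PV = C / r = 53.12 / 0.066 = 804.85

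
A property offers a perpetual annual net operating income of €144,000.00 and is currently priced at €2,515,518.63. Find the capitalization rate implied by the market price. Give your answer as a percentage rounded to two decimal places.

5.72%

P = C/r ⇒ r = C/P = €144,000.00/€2,515,518.63 = 0.057245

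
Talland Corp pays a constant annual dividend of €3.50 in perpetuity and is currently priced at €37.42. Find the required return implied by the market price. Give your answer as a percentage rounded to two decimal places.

P = C/r ⇒ r = C/P = €3.50/€37.42 = 0.093533

9.35%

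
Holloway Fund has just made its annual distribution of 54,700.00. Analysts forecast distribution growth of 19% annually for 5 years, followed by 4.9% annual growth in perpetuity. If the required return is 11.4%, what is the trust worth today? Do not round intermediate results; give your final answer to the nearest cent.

1562722.96

D_1 = 65093.00000
D_2 = 77460.67000
D_3 = 92178.19730
D_4 = 109692.05479
D_5 = 130533.54520
Terminal value at year 5: TV = D_5×(1+g_2)/(r−g_2) = 136929.68891/0.065 = 2106610.59863
P_0 = D_1/(1+r)^1 + D_2/(1+r)^2 + D_3/(1+r)^3 + D_4/(1+r)^4 + D_5/(1+r)^5 + TV/(1+r)^5
    = 58431.77738 + 62418.14639 + 66676.47595 + 71225.31991 + 76084.49793 + 1227886.74348 = 1562722.96104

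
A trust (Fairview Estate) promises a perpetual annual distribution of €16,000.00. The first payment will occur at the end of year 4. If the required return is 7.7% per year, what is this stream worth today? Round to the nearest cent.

€166334.43

Value at end of year 3: C / r = €16,000.00 / 0.077 = €207,792.2078
Discount to today: PV = €207,792.2078 / (1 + 0.077)^3 = €207,792.2078 / 1.249244 = €166,334.43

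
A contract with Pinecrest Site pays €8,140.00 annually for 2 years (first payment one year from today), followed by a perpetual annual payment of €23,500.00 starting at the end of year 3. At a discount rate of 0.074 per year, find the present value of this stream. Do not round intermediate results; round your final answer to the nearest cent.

€289949.62

PV of 2-year annuity: €8,140.00 × [1 − (1+0.074)^−2] / 0.074 = 14636.07392
Perpetuity value at year 2: €23,500.00 / 0.074 = 317567.56757
PV of perpetuity: 317567.56757 / (1+0.074)^2 = 275313.54581
Total PV = 14636.07392 + 275313.54581 = 289949.61973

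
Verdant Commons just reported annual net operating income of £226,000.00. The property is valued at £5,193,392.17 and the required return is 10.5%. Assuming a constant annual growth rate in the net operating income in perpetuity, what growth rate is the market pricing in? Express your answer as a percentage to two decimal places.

5.89%

P = D₀(1+g)/(r−g) ⇒ P(r−g) = D₀(1+g) ⇒ g(P+D₀) = P·r − D₀
g = (P·r − D₀)/(P + D₀) = (£5,193,392.17×0.105 − £226,000.00) / (£5,193,392.17 + £226,000.00) = 0.058919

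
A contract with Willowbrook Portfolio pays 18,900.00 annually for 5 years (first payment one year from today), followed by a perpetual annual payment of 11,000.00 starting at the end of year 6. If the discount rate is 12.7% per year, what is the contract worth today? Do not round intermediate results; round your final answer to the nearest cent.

PV of 5-year annuity: 18,900.00 × [1 − (1+0.127)^−5] / 0.127 = 66965.16229
Perpetuity value at year 5: 11,000.00 / 0.127 = 86614.17323
PV of perpetuity: 86614.17323 / (1+0.127)^5 = 47639.74015
Total PV = 66965.16229 + 47639.74015 = 114604.90244

114604.90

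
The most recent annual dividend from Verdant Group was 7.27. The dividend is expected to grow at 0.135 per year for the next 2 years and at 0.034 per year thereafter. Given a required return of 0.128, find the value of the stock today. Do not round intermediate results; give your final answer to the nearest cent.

D_1 = 8.25145
D_2 = 9.36540
Terminal value at year 2: TV = D_2×(1+g_2)/(r−g_2) = 9.68382/0.094 = 103.01935
P_0 = D_1/(1+r)^1 + D_2/(1+r)^2 + TV/(1+r)^2
    = 7.31512 + 7.36051 + 80.96562 = 95.64124

95.64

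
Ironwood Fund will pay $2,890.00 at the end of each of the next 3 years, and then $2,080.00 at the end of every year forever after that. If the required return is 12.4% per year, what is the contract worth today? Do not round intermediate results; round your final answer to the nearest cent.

PV of 3-year annuity: $2,890.00 × [1 − (1+0.124)^−3] / 0.124 = 6893.85771
Perpetuity value at year 3: $2,080.00 / 0.124 = 16774.19355
PV of perpetuity: 16774.19355 / (1+0.124)^3 = 11812.52433
Total PV = 6893.85771 + 11812.52433 = 18706.38204

$18706.38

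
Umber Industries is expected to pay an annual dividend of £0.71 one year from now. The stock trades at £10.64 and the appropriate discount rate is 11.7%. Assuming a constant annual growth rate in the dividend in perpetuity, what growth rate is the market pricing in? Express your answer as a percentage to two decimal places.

5.03%

P = D₁/(r−g) ⇒ g = r − D₁/P = 0.117 − £0.71/£10.64 = 0.050271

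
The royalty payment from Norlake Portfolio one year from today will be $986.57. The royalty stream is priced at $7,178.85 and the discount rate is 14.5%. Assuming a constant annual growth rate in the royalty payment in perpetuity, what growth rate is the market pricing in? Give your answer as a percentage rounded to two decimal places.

P = D₁/(r−g) ⇒ g = r − D₁/P = 0.145 − $986.57/$7,178.85 = 0.007573

0.76%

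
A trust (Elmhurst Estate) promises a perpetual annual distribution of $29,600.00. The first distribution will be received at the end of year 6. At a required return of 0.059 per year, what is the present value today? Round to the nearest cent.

Value at end of year 5: C / r = $29,600.00 / 0.059 = $501,694.9153
Discount to today: PV = $501,694.9153 / (1 + 0.059)^5 = $501,694.9153 / 1.331925 = $376,669.02

$376669.02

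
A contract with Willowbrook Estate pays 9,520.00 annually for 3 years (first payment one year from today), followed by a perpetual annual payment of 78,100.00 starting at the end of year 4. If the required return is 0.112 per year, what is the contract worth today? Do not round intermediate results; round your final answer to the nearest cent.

PV of 3-year annuity: 9,520.00 × [1 − (1+0.112)^−3] / 0.112 = 23183.47837
Perpetuity value at year 3: 78,100.00 / 0.112 = 697321.42857
PV of perpetuity: 697321.42857 / (1+0.112)^3 = 507129.23731
Total PV = 23183.47837 + 507129.23731 = 530312.71568

530312.72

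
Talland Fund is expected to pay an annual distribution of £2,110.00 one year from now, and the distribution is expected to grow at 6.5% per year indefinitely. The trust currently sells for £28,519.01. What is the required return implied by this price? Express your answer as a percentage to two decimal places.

P = D₁/(r − g) ⇒ r = D₁/P + g = £2,110.0000/£28,519.01 + 0.065 = 0.073986 + 0.065 = 0.138986

13.90%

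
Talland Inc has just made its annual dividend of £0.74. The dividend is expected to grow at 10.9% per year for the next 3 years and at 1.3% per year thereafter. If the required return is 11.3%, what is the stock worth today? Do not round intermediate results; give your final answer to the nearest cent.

D_1 = 0.82066
D_2 = 0.91011
D_3 = 1.00931
Terminal value at year 3: TV = D_3×(1+g_2)/(r−g_2) = 1.02244/0.1 = 10.22435
P_0 = D_1/(1+r)^1 + D_2/(1+r)^2 + D_3/(1+r)^3 + TV/(1+r)^3
    = 0.73734 + 0.73469 + 0.73205 + 7.41567 = 9.61975

£9.62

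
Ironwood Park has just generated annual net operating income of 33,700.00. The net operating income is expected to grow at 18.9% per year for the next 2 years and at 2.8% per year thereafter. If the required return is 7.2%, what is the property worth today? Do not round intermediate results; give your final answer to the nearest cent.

D_1 = 40069.30000
D_2 = 47642.39770
Terminal value at year 2: TV = D_2×(1+g_2)/(r−g_2) = 48976.38484/0.044 = 1113099.65535
P_0 = D_1/(1+r)^1 + D_2/(1+r)^2 + TV/(1+r)^2
    = 37378.07836 + 41457.58878 + 968600.02868 = 1047435.69581

1047435.70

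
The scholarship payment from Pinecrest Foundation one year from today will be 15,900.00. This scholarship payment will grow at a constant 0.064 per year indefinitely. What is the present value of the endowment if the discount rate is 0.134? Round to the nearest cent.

Growing perpetuity: P = D₁ / (r − g) = 15,900.0000 / (0.134 − 0.064) = 227,142.86

227142.86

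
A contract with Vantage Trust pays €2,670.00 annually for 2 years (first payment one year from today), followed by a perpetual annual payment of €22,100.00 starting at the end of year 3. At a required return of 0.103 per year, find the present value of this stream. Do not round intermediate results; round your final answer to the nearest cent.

€180976.89

PV of 2-year annuity: €2,670.00 × [1 − (1+0.103)^−2] / 0.103 = 4615.29546
Perpetuity value at year 2: €22,100.00 / 0.103 = 214563.10680
PV of perpetuity: 214563.10680 / (1+0.103)^2 = 176361.59752
Total PV = 4615.29546 + 176361.59752 = 180976.89298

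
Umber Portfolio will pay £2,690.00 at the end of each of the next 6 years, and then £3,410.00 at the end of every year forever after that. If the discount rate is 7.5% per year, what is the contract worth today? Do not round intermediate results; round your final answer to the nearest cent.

£42087.10

PV of 6-year annuity: £2,690.00 × [1 − (1+0.075)^−6] / 0.075 = 12626.44687
Perpetuity value at year 6: £3,410.00 / 0.075 = 45466.66667
PV of perpetuity: 45466.66667 / (1+0.075)^6 = 29460.65037
Total PV = 12626.44687 + 29460.65037 = 42087.09724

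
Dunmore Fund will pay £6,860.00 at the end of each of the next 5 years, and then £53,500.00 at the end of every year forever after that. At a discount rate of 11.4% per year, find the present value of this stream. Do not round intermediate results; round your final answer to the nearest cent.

PV of 5-year annuity: £6,860.00 × [1 − (1+0.114)^−5] / 0.114 = 25100.79149
Perpetuity value at year 5: £53,500.00 / 0.114 = 469298.24561
PV of perpetuity: 469298.24561 / (1+0.114)^5 = 273541.34405
Total PV = 25100.79149 + 273541.34405 = 298642.13554

£298642.14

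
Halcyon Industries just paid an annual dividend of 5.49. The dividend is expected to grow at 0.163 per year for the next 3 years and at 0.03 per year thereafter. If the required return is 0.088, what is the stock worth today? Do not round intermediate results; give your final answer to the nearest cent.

D_1 = 6.38487
D_2 = 7.42560
D_3 = 8.63598
Terminal value at year 3: TV = D_3×(1+g_2)/(r−g_2) = 8.89506/0.058 = 153.36304
P_0 = D_1/(1+r)^1 + D_2/(1+r)^2 + D_3/(1+r)^3 + TV/(1+r)^3
    = 5.86845 + 6.27298 + 6.70540 + 119.07869 = 137.92552

137.93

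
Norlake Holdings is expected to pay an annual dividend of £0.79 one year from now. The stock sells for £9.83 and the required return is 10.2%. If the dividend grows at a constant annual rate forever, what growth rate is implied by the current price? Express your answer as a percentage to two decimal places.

2.16%

P = D₁/(r−g) ⇒ g = r − D₁/P = 0.102 − £0.79/£9.83 = 0.021634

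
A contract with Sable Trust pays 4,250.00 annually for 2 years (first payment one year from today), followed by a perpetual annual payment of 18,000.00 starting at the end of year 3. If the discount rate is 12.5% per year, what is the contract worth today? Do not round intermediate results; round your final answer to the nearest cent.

PV of 2-year annuity: 4,250.00 × [1 − (1+0.125)^−2] / 0.125 = 7135.80247
Perpetuity value at year 2: 18,000.00 / 0.125 = 144000.00000
PV of perpetuity: 144000.00000 / (1+0.125)^2 = 113777.77778
Total PV = 7135.80247 + 113777.77778 = 120913.58025

120913.58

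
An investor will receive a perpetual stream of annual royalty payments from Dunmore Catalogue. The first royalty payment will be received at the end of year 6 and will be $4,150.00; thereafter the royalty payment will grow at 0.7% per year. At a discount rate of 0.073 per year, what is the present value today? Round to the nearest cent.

$44208.48

Value at end of year 5: C₁ / (r − g) = $4,150.00 / (0.073 − 0.007) = $62,878.7879
Discount to today: PV = $62,878.7879 / (1 + 0.073)^5 = $62,878.7879 / 1.422324 = $44,208.48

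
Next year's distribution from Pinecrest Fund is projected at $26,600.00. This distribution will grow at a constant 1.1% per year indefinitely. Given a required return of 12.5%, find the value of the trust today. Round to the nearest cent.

Growing perpetuity: P = D₁ / (r − g) = $26,600.0000 / (0.125 − 0.011) = $233,333.33

$233333.33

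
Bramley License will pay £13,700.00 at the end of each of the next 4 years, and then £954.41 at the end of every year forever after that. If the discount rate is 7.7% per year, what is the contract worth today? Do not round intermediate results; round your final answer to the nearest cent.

PV of 4-year annuity: £13,700.00 × [1 − (1+0.077)^−4] / 0.077 = 45680.80263
Perpetuity value at year 4: £954.41 / 0.077 = 12394.93506
PV of perpetuity: 12394.93506 / (1+0.077)^4 = 9212.58362
Total PV = 45680.80263 + 9212.58362 = 54893.38624

£54893.39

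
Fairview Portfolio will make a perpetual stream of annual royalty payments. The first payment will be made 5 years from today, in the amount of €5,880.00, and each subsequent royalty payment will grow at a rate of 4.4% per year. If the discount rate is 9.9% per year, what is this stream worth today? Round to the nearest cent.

€73286.48

Value at end of year 4: C₁ / (r − g) = €5,880.00 / (0.099 − 0.044) = €106,909.0909
Discount to today: PV = €106,909.0909 / (1 + 0.099)^4 = €106,909.0909 / 1.458783 = €73,286.48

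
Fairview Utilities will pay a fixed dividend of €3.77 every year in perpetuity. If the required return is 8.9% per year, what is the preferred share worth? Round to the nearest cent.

Level perpetuity: PV = C / r = €3.77 / 0.089 = €42.36

€42.36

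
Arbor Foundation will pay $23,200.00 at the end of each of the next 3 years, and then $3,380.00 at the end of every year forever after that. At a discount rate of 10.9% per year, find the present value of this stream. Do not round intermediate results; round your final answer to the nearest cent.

$79527.96

PV of 3-year annuity: $23,200.00 × [1 − (1+0.109)^−3] / 0.109 = 56792.93161
Perpetuity value at year 3: $3,380.00 / 0.109 = 31009.17431
PV of perpetuity: 31009.17431 / (1+0.109)^3 = 22735.03169
Total PV = 56792.93161 + 22735.03169 = 79527.96330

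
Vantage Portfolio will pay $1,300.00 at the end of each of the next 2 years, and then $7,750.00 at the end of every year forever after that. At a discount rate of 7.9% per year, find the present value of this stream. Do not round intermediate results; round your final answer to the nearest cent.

$86583.42

PV of 2-year annuity: $1,300.00 × [1 − (1+0.079)^−2] / 0.079 = 2321.42658
Perpetuity value at year 2: $7,750.00 / 0.079 = 98101.26582
PV of perpetuity: 98101.26582 / (1+0.079)^2 = 84261.99200
Total PV = 2321.42658 + 84261.99200 = 86583.41857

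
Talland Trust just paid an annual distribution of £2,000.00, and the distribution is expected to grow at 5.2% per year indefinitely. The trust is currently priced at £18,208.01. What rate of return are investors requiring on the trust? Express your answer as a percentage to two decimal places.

16.76%

D₁ = £2,000.00 × 1.052 = £2,104.0000
P = D₁/(r − g) ⇒ r = D₁/P + g = £2,104.0000/£18,208.01 + 0.052 = 0.115554 + 0.052 = 0.167554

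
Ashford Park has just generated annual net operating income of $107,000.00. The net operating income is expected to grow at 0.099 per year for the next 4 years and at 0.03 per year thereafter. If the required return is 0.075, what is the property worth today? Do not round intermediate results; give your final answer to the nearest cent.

$3127684.01

D_1 = 117593.00000
D_2 = 129234.70700
D_3 = 142028.94299
D_4 = 156089.80835
Terminal value at year 4: TV = D_4×(1+g_2)/(r−g_2) = 160772.50260/0.045 = 3572722.28000
P_0 = D_1/(1+r)^1 + D_2/(1+r)^2 + D_3/(1+r)^3 + D_4/(1+r)^4 + TV/(1+r)^4
    = 109388.83721 + 111831.00660 + 114327.69884 + 116880.13118 + 2675256.33600 = 3127684.00983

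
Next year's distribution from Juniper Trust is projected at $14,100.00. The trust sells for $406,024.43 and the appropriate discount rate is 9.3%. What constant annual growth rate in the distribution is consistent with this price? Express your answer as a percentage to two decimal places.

P = D₁/(r−g) ⇒ g = r − D₁/P = 0.093 − $14,100.00/$406,024.43 = 0.058273

5.83%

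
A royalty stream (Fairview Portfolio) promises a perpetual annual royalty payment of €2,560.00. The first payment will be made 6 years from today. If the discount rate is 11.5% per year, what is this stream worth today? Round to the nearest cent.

Value at end of year 5: C / r = €2,560.00 / 0.115 = €22,260.8696
Discount to today: PV = €22,260.8696 / (1 + 0.115)^5 = €22,260.8696 / 1.723353 = €12,917.18

€12917.18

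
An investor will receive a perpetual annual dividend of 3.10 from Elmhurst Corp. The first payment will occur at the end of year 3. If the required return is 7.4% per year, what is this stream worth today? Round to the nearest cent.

36.32

Value at end of year 2: C / r = 3.10 / 0.074 = 41.8919
Discount to today: PV = 41.8919 / (1 + 0.074)^2 = 41.8919 / 1.153476 = 36.32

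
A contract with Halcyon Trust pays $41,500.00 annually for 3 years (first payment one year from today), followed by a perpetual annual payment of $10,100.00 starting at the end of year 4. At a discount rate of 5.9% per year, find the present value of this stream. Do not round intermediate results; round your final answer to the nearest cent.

$255274.55

PV of 3-year annuity: $41,500.00 × [1 − (1+0.059)^−3] / 0.059 = 111135.55479
Perpetuity value at year 3: $10,100.00 / 0.059 = 171186.44068
PV of perpetuity: 171186.44068 / (1+0.059)^3 = 144138.99240
Total PV = 111135.55479 + 144138.99240 = 255274.54720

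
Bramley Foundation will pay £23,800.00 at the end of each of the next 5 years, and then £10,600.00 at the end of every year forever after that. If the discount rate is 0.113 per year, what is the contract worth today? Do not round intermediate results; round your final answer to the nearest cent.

£142225.21

PV of 5-year annuity: £23,800.00 × [1 − (1+0.113)^−5] / 0.113 = 87302.54256
Perpetuity value at year 5: £10,600.00 / 0.113 = 93805.30973
PV of perpetuity: 93805.30973 / (1+0.113)^5 = 54922.66473
Total PV = 87302.54256 + 54922.66473 = 142225.20729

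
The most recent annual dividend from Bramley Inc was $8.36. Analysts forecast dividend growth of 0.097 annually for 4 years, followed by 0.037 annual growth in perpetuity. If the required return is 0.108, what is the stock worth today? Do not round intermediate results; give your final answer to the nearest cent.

D_1 = 9.17092
D_2 = 10.06050
D_3 = 11.03637
D_4 = 12.10690
Terminal value at year 4: TV = D_4×(1+g_2)/(r−g_2) = 12.55485/0.071 = 176.82888
P_0 = D_1/(1+r)^1 + D_2/(1+r)^2 + D_3/(1+r)^3 + D_4/(1+r)^4 + TV/(1+r)^4
    = 8.27700 + 8.19483 + 8.11347 + 8.03293 + 117.32597 = 149.94421

$149.94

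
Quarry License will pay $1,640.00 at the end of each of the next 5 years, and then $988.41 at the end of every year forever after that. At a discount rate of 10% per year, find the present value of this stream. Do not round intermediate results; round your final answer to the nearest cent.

$12354.14

PV of 5-year annuity: $1,640.00 × [1 − (1+0.1)^−5] / 0.1 = 6216.89030
Perpetuity value at year 5: $988.41 / 0.1 = 9884.10000
PV of perpetuity: 9884.10000 / (1+0.1)^5 = 6137.24845
Total PV = 6216.89030 + 6137.24845 = 12354.13875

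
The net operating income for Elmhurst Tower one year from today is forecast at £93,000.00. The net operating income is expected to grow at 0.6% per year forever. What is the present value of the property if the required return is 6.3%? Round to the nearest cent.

£1631578.95

Growing perpetuity: P = D₁ / (r − g) = £93,000.0000 / (0.063 − 0.006) = £1,631,578.95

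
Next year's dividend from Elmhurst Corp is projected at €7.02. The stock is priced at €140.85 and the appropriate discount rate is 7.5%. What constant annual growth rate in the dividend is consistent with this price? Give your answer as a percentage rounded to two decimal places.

P = D₁/(r−g) ⇒ g = r − D₁/P = 0.075 − €7.02/€140.85 = 0.025160

2.52%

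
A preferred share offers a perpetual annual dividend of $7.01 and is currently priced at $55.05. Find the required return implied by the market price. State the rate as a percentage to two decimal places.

P = C/r ⇒ r = C/P = $7.01/$55.05 = 0.127339

12.73%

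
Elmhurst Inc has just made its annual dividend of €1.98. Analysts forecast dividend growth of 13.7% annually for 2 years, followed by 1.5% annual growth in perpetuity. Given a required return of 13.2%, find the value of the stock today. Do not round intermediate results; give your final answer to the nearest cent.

D_1 = 2.25126
D_2 = 2.55968
Terminal value at year 2: TV = D_2×(1+g_2)/(r−g_2) = 2.59808/0.117 = 22.20579
P_0 = D_1/(1+r)^1 + D_2/(1+r)^2 + TV/(1+r)^2
    = 1.98875 + 1.99753 + 17.32900 = 21.31527

€21.32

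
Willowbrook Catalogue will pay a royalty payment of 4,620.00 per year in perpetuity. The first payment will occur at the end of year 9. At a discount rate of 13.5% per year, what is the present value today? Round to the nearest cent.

12426.29

Value at end of year 8: C / r = 4,620.00 / 0.135 = 34,222.2222
Discount to today: PV = 34,222.2222 / (1 + 0.135)^8 = 34,222.2222 / 2.754019 = 12,426.29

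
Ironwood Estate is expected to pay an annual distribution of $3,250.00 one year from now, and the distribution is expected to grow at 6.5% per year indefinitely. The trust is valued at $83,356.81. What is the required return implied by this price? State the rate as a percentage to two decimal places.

P = D₁/(r − g) ⇒ r = D₁/P + g = $3,250.0000/$83,356.81 + 0.065 = 0.038989 + 0.065 = 0.103989

10.40%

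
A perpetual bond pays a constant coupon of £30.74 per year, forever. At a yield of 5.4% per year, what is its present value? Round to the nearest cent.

Level perpetuity: PV = C / r = £30.74 / 0.054 = £569.26

£569.26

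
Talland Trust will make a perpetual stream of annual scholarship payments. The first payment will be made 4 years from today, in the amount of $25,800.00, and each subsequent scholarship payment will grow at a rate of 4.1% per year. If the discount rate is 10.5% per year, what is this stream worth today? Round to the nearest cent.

Value at end of year 3: C₁ / (r − g) = $25,800.00 / (0.105 − 0.041) = $403,125.0000
Discount to today: PV = $403,125.0000 / (1 + 0.105)^3 = $403,125.0000 / 1.349233 = $298,780.95

$298780.95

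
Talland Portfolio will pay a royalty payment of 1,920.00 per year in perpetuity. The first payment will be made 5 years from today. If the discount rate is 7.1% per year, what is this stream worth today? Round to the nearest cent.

20553.46

Value at end of year 4: C / r = 1,920.00 / 0.071 = 27,042.2535
Discount to today: PV = 27,042.2535 / (1 + 0.071)^4 = 27,042.2535 / 1.315703 = 20,553.46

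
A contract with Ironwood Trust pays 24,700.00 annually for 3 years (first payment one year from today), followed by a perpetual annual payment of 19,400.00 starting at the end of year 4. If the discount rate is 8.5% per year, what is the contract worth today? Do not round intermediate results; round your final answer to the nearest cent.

241771.61

PV of 3-year annuity: 24,700.00 × [1 − (1+0.085)^−3] / 0.085 = 63084.35257
Perpetuity value at year 3: 19,400.00 / 0.085 = 228235.29412
PV of perpetuity: 228235.29412 / (1+0.085)^3 = 178687.26011
Total PV = 63084.35257 + 178687.26011 = 241771.61269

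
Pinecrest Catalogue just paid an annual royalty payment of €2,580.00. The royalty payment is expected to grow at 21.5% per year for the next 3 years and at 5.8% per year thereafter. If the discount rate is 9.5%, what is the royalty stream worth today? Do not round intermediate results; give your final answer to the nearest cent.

€110347.43

D_1 = 3134.70000
D_2 = 3808.66050
D_3 = 4627.52251
Terminal value at year 3: TV = D_3×(1+g_2)/(r−g_2) = 4895.91881/0.037 = 132322.13008
P_0 = D_1/(1+r)^1 + D_2/(1+r)^2 + D_3/(1+r)^3 + TV/(1+r)^3
    = 2862.73973 + 3176.46463 + 3524.57034 + 100783.66000 = 110347.43469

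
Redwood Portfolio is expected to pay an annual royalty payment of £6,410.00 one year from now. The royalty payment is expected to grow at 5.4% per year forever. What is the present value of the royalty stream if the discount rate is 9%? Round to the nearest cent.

£178055.56

Growing perpetuity: P = D₁ / (r − g) = £6,410.0000 / (0.09 − 0.054) = £178,055.56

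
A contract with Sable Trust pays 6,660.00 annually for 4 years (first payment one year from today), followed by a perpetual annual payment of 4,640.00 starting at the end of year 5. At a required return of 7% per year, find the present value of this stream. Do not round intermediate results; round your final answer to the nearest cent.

73127.88

PV of 4-year annuity: 6,660.00 × [1 − (1+0.07)^−4] / 0.07 = 22558.82697
Perpetuity value at year 4: 4,640.00 / 0.07 = 66285.71429
PV of perpetuity: 66285.71429 / (1+0.07)^4 = 50569.05406
Total PV = 22558.82697 + 50569.05406 = 73127.88102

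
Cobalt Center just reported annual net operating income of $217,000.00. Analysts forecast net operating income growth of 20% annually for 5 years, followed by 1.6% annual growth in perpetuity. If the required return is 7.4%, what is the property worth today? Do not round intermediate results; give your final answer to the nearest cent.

$8151385.67

D_1 = 260400.00000
D_2 = 312480.00000
D_3 = 374976.00000
D_4 = 449971.20000
D_5 = 539965.44000
Terminal value at year 5: TV = D_5×(1+g_2)/(r−g_2) = 548604.88704/0.058 = 9458704.94897
P_0 = D_1/(1+r)^1 + D_2/(1+r)^2 + D_3/(1+r)^3 + D_4/(1+r)^4 + D_5/(1+r)^5 + TV/(1+r)^5
    = 242458.10056 + 270902.90565 + 302684.81078 + 338195.31931 + 377871.86515 + 6619272.67234 = 8151385.67380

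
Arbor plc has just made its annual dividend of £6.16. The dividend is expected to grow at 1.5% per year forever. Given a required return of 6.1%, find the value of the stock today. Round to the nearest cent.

D₁ = D₀ × (1 + g) = £6.16 × 1.015 = £6.2524
Growing perpetuity: P = D₁ / (r − g) = £6.2524 / (0.061 − 0.015) = £135.92

£135.92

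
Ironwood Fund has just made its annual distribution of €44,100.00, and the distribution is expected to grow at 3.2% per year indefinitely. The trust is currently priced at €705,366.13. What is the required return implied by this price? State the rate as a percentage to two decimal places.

D₁ = €44,100.00 × 1.032 = €45,511.2000
P = D₁/(r − g) ⇒ r = D₁/P + g = €45,511.2000/€705,366.13 + 0.032 = 0.064521 + 0.032 = 0.096521

9.65%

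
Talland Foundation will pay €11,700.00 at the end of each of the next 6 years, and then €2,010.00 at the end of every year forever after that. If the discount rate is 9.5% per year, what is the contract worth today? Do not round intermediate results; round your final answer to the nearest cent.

PV of 6-year annuity: €11,700.00 × [1 − (1+0.095)^−6] / 0.095 = 51711.95690
Perpetuity value at year 6: €2,010.00 / 0.095 = 21157.89474
PV of perpetuity: 21157.89474 / (1+0.095)^6 = 12274.04573
Total PV = 51711.95690 + 12274.04573 = 63986.00263

€63986.00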